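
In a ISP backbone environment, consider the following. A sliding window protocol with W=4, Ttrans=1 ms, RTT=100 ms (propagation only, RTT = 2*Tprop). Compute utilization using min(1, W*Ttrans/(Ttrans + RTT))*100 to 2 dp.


Given: W = 4, Ttrans = 1 ms, RTT = 100 ms (= 2 * Tprop, Tprop = 50 ms)
Cycle time = Ttrans + RTT = 1 + 100 = 101 ms (first packet sent until its ACK returns)
W * Ttrans = 4 * 1 = 4 ms of sending per cycle
W * Ttrans / (Ttrans + RTT) = 4 / 101 = 0.039604
U = min(1, 0.039604) = 0.039604
U% = 3.96%

3.96


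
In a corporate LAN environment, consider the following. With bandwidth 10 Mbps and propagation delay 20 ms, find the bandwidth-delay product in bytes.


Given: bandwidth = 10 Mbps, delay = 20 ms
BDP in bits = 10 * 10^6 * 20 / 1000
BDP in bits = 200000
BDP in bytes = 200000 / 8 = 25000

25000


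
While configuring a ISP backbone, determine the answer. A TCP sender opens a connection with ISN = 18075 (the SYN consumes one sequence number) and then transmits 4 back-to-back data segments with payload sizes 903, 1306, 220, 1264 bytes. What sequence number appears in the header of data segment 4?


The SYN occupies sequence number ISN = 18075, so the first data byte is ISN + 1 = 18076.
SEQ of data segment i = (ISN + 1) + sum of payload sizes of segments 1..i-1.
Segment 1: SEQ = 18076, payload = 903 bytes
Segment 2: SEQ = 18979, payload = 1306 bytes
Segment 3: SEQ = 20285, payload = 220 bytes
Segment 4: SEQ = 20505, payload = 1264 bytes
SEQ of segment 4 = 18076 + 903 + 1306 + 220 = 20505

20505


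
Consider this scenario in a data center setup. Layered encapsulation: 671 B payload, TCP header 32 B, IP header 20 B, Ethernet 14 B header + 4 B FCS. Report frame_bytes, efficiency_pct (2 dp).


TCP segment = 671 + 32 = 703 B
IP packet = 703 + 20 = 723 B
Ethernet frame = 723 + 14 + 4 = 741 B
Efficiency = app / frame = 671 / 741 = 0.905533 = 90.5533% -> 90.55% (2 dp)

741, 90.55


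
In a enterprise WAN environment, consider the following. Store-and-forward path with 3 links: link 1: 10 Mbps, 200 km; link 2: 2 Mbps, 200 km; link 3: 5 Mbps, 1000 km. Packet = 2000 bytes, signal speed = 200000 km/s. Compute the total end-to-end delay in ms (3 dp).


Packet = 2000 bytes = 16000 bits. Store-and-forward: sum (t_trans + t_prop) per link.
Link 1: t_trans = 16000/(10*10^6) s = 1.6000 ms; t_prop = 200/200000 s = 1.0000 ms; subtotal = 2.6000 ms
Link 2: t_trans = 16000/(2*10^6) s = 8.0000 ms; t_prop = 200/200000 s = 1.0000 ms; subtotal = 9.0000 ms
Link 3: t_trans = 16000/(5*10^6) s = 3.2000 ms; t_prop = 1000/200000 s = 5.0000 ms; subtotal = 8.2000 ms
End-to-end = 2.6000 + 9.0000 + 8.2000 = 19.8000 ms -> 19.800 ms (3 dp)

19.800


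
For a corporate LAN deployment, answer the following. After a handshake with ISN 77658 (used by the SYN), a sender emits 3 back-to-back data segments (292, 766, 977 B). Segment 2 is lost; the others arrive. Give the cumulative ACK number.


SYN uses sequence number 77658; first data byte = ISN + 1 = 77659.
Segment 1: SEQ = 77659, len = 292 B, covers [77659, 77950]
Segment 2: SEQ = 77951, len = 766 B, covers [77951, 78716] [LOST]
Segment 3: SEQ = 78717, len = 977 B, covers [78717, 79693]
In-order data received: bytes [77659, 77950] (segments 1..1).
Segment 2 missing -> gap begins at byte 77951; later segments buffered out of order.
Cumulative ACK = next expected in-order byte = 77659 + 292 = 77951

77951


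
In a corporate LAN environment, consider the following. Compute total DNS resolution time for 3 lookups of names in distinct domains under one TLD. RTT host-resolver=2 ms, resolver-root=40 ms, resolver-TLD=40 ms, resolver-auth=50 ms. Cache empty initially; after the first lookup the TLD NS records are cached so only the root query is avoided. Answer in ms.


Lookup 1 (cold cache): local + root + TLD + auth = 2 + 40 + 40 + 50 = 132 ms
Lookups 2..3 (TLD NS cached -> skip root; new domain -> still ask TLD and auth): local + TLD + auth = 2 + 40 + 50 = 92 ms each
Remaining 2 lookups: 2 * 92 = 184 ms
Total = 132 + 184 = 316 ms

316


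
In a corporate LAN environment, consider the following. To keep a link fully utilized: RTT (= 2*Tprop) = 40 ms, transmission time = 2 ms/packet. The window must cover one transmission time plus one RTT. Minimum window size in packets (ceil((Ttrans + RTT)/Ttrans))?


Given: Ttrans = 2 ms, RTT = 40 ms (= 2 * Tprop, Tprop = 20 ms)
Time until first ACK returns = Ttrans + RTT = 2 + 40 = 42 ms
Need W * Ttrans >= Ttrans + RTT  ->  W >= (Ttrans + RTT) / Ttrans
(Ttrans + RTT) / Ttrans = 42 / 2 = 21
W_min = ceil(21) = 21

21


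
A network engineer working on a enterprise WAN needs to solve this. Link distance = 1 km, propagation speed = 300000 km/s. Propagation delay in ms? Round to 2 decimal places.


Given: distance = 1 km, speed = 300000 km/s
Delay = distance / speed = 1 / 300000 seconds
Delay in ms = 1 * 1000 / 300000
Delay = 0.0033 ms
Rounded to 2 dp = 0.00 ms

0.00


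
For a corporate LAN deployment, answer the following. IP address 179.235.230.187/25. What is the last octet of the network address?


Given: IP = 179.235.230.187, prefix = /25
Subnet mask = 255.255.255.128
Last octet of IP: 187
Last octet of mask: 128
Network last octet = 187 AND 128 = 128

128


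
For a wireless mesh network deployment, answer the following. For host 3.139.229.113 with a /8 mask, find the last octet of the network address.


Given: IP = 3.139.229.113, prefix = /8
Subnet mask = 255.0.0.0
Last octet of IP: 113
Last octet of mask: 0
Network last octet = 113 AND 0 = 0

0


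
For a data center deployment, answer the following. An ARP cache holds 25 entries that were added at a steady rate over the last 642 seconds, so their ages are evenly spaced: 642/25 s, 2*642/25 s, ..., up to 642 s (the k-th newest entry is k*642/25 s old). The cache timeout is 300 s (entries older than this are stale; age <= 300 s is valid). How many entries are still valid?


Ages are k * 642/25 s for k = 1..25 (spacing = 25.6800 s).
Entry k is valid iff k * 642/25 <= 300 iff k <= 25 * 300 / 642 = 11.6822
n_valid = floor(11.6822) = 11
(n_stale = 25 - 11 = 14)

11


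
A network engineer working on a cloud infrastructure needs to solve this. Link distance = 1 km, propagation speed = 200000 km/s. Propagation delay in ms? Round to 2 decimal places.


Given: distance = 1 km, speed = 200000 km/s
Delay = distance / speed = 1 / 200000 seconds
Delay in ms = 1 * 1000 / 200000
Delay = 0.0050 ms
Rounded to 2 dp = 0.01 ms

0.01


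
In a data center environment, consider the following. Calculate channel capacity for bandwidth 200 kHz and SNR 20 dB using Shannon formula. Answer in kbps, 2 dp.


Given: B = 200 kHz, SNR = 20 dB
SNR linear = 10^(20/10) = 100
1 + SNR = 101
log2(101) = 6.6582114828
C = 200 * 1000 * 6.6582114828 = 1331642.2966 bps
C = 1331.642297 kbps -> 1331.64 kbps (2 dp)

1331.64


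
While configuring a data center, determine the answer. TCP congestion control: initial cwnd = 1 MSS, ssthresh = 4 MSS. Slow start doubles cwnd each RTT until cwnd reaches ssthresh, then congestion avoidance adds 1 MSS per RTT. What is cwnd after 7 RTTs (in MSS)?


RTT 0: cwnd = 1 MSS (initial)
RTT 1: cwnd = 2 MSS (slow start, doubled)
RTT 2: cwnd = 4 MSS (slow start, doubled)
RTT 3: cwnd = 5 MSS (congestion avoidance, +1)
RTT 4: cwnd = 6 MSS (congestion avoidance, +1)
RTT 5: cwnd = 7 MSS (congestion avoidance, +1)
RTT 6: cwnd = 8 MSS (congestion avoidance, +1)
RTT 7: cwnd = 9 MSS (congestion avoidance, +1)

9


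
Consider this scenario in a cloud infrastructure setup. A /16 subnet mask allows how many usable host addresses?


Given: subnet mask /16
Host bits = 32 - 16 = 16
Total addresses = 2^16 = 65536
Usable hosts = 65536 - 2 (network + broadcast) = 65534

65534


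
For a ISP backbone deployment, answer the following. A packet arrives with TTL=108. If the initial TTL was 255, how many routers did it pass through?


Given: initial TTL = 255, received TTL = 108
Hops = initial TTL - received TTL
Hops = 255 - 108 = 147

147


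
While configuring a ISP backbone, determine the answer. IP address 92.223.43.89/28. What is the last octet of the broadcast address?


Given: IP = 92.223.43.89, prefix = /28
Host bits = 32 - 28 = 4
Network last octet = 89 AND mask = 80
Host part size = 2^4 - 1 = 15
Broadcast last octet = 80 OR 15 = 95

95


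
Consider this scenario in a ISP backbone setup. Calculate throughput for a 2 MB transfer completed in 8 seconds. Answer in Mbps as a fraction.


Given: file = 2 MB, time = 8 s
File in Mb = 2 * 8 = 16 Mb
Throughput = 16 / 8 Mbps
Throughput = 2 Mbps

2


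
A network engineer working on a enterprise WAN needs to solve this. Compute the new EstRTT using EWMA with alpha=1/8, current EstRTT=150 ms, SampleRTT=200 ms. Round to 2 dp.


Given: EstRTT = 150 ms, SampleRTT = 200 ms, alpha = 1/8
New EstRTT = (1 - alpha) * EstRTT + alpha * SampleRTT
(7/8) * 150 = 131.25
(1/8) * 200 = 25
New EstRTT = 131.25 + 25 = 156.25 ms -> 156.25 ms (2 dp)

156.25


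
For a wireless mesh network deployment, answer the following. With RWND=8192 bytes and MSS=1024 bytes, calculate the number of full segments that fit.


Given: RWND = 8192 bytes, MSS = 1024 bytes
Full segments = floor(RWND / MSS)
Full segments = floor(8192 / 1024)
Full segments = floor(8.0) = 8

8


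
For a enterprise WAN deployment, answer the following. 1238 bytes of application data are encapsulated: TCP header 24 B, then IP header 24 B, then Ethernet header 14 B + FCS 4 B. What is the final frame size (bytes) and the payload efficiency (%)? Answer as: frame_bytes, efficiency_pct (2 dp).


TCP segment = 1238 + 24 = 1262 B
IP packet = 1262 + 24 = 1286 B
Ethernet frame = 1286 + 14 + 4 = 1304 B
Efficiency = app / frame = 1238 / 1304 = 0.949387 = 94.9387% -> 94.94% (2 dp)

1304, 94.94


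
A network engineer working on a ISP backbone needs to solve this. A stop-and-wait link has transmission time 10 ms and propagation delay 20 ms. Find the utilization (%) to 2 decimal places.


Given: Ttrans = 10 ms, Tprop = 20 ms
RTT = 2 * Tprop = 2 * 20 = 40 ms
U = Ttrans / (Ttrans + RTT)
U = 10 / (10 + 40)
U = 10 / 50 = 0.2
U% = 20.00%

20.00


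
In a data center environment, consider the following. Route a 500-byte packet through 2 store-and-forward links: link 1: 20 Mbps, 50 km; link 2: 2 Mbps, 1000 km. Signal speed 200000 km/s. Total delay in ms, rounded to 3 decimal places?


Packet = 500 bytes = 4000 bits. Store-and-forward: sum (t_trans + t_prop) per link.
Link 1: t_trans = 4000/(20*10^6) s = 0.2000 ms; t_prop = 50/200000 s = 0.2500 ms; subtotal = 0.4500 ms
Link 2: t_trans = 4000/(2*10^6) s = 2.0000 ms; t_prop = 1000/200000 s = 5.0000 ms; subtotal = 7.0000 ms
End-to-end = 0.4500 + 7.0000 = 7.4500 ms -> 7.450 ms (3 dp)

7.450


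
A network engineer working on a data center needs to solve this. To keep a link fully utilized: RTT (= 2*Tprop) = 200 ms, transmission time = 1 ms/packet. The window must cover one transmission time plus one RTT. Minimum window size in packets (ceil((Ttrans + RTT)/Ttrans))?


Given: Ttrans = 1 ms, RTT = 200 ms (= 2 * Tprop, Tprop = 100 ms)
Time until first ACK returns = Ttrans + RTT = 1 + 200 = 201 ms
Need W * Ttrans >= Ttrans + RTT  ->  W >= (Ttrans + RTT) / Ttrans
(Ttrans + RTT) / Ttrans = 201 / 1 = 201
W_min = ceil(201) = 201

201


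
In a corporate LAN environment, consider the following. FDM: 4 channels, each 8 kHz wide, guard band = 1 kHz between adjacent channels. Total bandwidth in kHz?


Given: 4 channels, 8 kHz each, guard = 1 kHz
Channel bandwidth = 4 * 8 = 32 kHz
Guard bands = 3 gaps * 1 kHz = 3 kHz
Total = 32 + 3 = 35 kHz

35


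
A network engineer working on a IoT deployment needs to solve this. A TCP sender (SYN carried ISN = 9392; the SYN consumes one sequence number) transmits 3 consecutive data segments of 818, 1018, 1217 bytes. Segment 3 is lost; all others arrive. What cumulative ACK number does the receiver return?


SYN uses sequence number 9392; first data byte = ISN + 1 = 9393.
Segment 1: SEQ = 9393, len = 818 B, covers [9393, 10210]
Segment 2: SEQ = 10211, len = 1018 B, covers [10211, 11228]
Segment 3: SEQ = 11229, len = 1217 B, covers [11229, 12445] [LOST]
In-order data received: bytes [9393, 11228] (segments 1..2).
Segment 3 missing -> gap begins at byte 11229.
Cumulative ACK = next expected in-order byte = 9393 + 818 + 1018 = 11229

11229


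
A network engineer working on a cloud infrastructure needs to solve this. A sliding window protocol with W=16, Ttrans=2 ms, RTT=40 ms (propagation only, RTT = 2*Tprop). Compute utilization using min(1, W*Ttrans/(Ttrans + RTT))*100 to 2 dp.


Given: W = 16, Ttrans = 2 ms, RTT = 40 ms (= 2 * Tprop, Tprop = 20 ms)
Cycle time = Ttrans + RTT = 2 + 40 = 42 ms (first packet sent until its ACK returns)
W * Ttrans = 16 * 2 = 32 ms of sending per cycle
W * Ttrans / (Ttrans + RTT) = 32 / 42 = 0.761905
U = min(1, 0.761905) = 0.761905
U% = 76.19%

76.19


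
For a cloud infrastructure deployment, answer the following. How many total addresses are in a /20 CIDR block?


Given: CIDR prefix /20
Host bits = 32 - 20 = 12
Total addresses = 2^12 = 4096

4096


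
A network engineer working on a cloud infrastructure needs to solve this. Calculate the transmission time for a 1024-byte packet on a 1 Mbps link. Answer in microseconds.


Given: packet = 1024 bytes, bandwidth = 1 Mbps
Packet in bits = 1024 * 8 = 8192 bits
Bandwidth = 1 * 10^6 = 1000000 bps
Time = 8192 / 1000000 seconds
Time in us = 8192 * 10^6 / 1000000 = 8192

8192


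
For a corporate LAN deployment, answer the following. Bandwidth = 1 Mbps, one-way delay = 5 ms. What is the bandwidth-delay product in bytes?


Given: bandwidth = 1 Mbps, delay = 5 ms
BDP in bits = 1 * 10^6 * 5 / 1000
BDP in bits = 5000
BDP in bytes = 5000 / 8 = 625

625


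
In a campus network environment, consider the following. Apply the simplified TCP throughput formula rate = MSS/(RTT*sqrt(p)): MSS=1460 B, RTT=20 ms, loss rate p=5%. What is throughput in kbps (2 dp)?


Given: MSS = 1460 bytes, RTT = 20 ms, loss = 5%
RTT in seconds = 20 / 1000 = 0.02
Loss rate = 5% = 0.05
sqrt(loss) = sqrt(0.05) = 0.223606797750
Throughput (bytes/s) = 1460 / (0.02 * 0.223606797750) = 326465.9247
Throughput (kbps) = 326465.9247 * 8 / 1000 = 2611.727398 -> 2611.73 kbps (2 dp)

2611.73


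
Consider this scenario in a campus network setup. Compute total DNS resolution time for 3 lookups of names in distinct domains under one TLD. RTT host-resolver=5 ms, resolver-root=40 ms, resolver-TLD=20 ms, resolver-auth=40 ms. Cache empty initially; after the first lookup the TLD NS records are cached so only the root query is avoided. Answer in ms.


Lookup 1 (cold cache): local + root + TLD + auth = 5 + 40 + 20 + 40 = 105 ms
Lookups 2..3 (TLD NS cached -> skip root; new domain -> still ask TLD and auth): local + TLD + auth = 5 + 20 + 40 = 65 ms each
Remaining 2 lookups: 2 * 65 = 130 ms
Total = 105 + 130 = 235 ms

235


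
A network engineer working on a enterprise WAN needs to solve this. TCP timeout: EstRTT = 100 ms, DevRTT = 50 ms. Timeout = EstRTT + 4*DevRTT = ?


Given: EstRTT = 100 ms, DevRTT = 50 ms
Timeout = EstRTT + 4 * DevRTT
4 * DevRTT = 4 * 50 = 200
Timeout = 100 + 200 = 300 ms

300


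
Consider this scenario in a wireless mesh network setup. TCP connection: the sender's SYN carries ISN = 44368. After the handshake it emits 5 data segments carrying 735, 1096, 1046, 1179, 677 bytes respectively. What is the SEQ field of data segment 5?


The SYN occupies sequence number ISN = 44368, so the first data byte is ISN + 1 = 44369.
SEQ of data segment i = (ISN + 1) + sum of payload sizes of segments 1..i-1.
Segment 1: SEQ = 44369, payload = 735 bytes
Segment 2: SEQ = 45104, payload = 1096 bytes
Segment 3: SEQ = 46200, payload = 1046 bytes
Segment 4: SEQ = 47246, payload = 1179 bytes
Segment 5: SEQ = 48425, payload = 677 bytes
SEQ of segment 5 = 44369 + 735 + 1096 + 1046 + 1179 = 48425

48425


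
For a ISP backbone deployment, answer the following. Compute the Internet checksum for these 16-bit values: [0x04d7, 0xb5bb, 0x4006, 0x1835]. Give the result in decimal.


Given words: [0x04d7, 0xb5bb, 0x4006, 0x1835]
Step 1: Sum all words
Raw sum = 1239 + 46523 + 16390 + 6197 = 70349
Step 2: Fold carry: (4813 + 1) = 4814
One's complement = ~4814 & 0xFFFF = 60721

60721


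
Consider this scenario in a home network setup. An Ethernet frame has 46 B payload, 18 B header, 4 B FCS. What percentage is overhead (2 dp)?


Given: payload = 46 B, header = 18 B, trailer = 4 B
Overhead bytes = header + trailer = 18 + 4 = 22
Total frame = payload + overhead = 46 + 22 = 68
Overhead % = 22 / 68 * 100 = 32.3529% -> 32.35% (2 dp)

32.35


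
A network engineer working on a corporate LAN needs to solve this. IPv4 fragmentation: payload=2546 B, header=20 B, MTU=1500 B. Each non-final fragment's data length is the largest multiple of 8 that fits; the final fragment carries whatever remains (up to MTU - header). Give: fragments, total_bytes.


Max data per non-final fragment = floor((MTU - header)/8)*8 = floor((1500 - 20)/8)*8 = floor(1480/8)*8 = 1480 B
Final fragment needs no 8-byte alignment: it can carry up to MTU - header = 1480 B
Non-final fragments needed = ceil((payload - 1480) / 1480) = ceil(1066/1480) = ceil(0.7203) = 1
Number of fragments = 1 + 1 = 2
Fragment sizes (data): 1 * 1480 B + 1066 B (last, 1066 <= 1480 OK)
Total bytes sent = payload + n_frags * header = 2546 + 2*20 = 2546 + 40 = 2586 B

2, 2586


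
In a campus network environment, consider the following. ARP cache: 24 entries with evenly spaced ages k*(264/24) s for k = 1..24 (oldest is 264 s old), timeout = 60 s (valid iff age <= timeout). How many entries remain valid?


Ages are k * 264/24 s for k = 1..24 (spacing = 11.0000 s).
Entry k is valid iff k * 264/24 <= 60 iff k <= 24 * 60 / 264 = 5.4545
n_valid = floor(5.4545) = 5
(n_stale = 24 - 5 = 19)

5


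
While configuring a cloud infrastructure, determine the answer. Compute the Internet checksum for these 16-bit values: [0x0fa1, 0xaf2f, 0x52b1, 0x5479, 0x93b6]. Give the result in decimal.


Given words: [0x0fa1, 0xaf2f, 0x52b1, 0x5479, 0x93b6]
Step 1: Sum all words
Raw sum = 4001 + 44847 + 21169 + 21625 + 37814 = 129456
Step 2: Fold carry: (63920 + 1) = 63921
One's complement = ~63921 & 0xFFFF = 1614

1614


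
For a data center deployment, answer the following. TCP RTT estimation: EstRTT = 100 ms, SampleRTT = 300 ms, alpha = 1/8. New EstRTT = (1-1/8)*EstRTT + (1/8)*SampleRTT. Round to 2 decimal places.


Given: EstRTT = 100 ms, SampleRTT = 300 ms, alpha = 1/8
New EstRTT = (1 - alpha) * EstRTT + alpha * SampleRTT
(7/8) * 100 = 87.5
(1/8) * 300 = 37.5
New EstRTT = 87.5 + 37.5 = 125 ms -> 125.00 ms (2 dp)

125.00


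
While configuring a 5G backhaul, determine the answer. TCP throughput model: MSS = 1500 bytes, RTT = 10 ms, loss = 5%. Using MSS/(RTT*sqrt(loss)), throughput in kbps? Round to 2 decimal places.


Given: MSS = 1500 bytes, RTT = 10 ms, loss = 5%
RTT in seconds = 10 / 1000 = 0.01
Loss rate = 5% = 0.05
sqrt(loss) = sqrt(0.05) = 0.223606797750
Throughput (bytes/s) = 1500 / (0.01 * 0.223606797750) = 670820.3932
Throughput (kbps) = 670820.3932 * 8 / 1000 = 5366.563146 -> 5366.56 kbps (2 dp)

5366.56


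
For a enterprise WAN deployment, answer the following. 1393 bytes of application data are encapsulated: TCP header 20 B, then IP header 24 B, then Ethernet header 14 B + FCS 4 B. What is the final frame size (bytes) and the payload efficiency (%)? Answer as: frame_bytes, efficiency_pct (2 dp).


TCP segment = 1393 + 20 = 1413 B
IP packet = 1413 + 24 = 1437 B
Ethernet frame = 1437 + 14 + 4 = 1455 B
Efficiency = app / frame = 1393 / 1455 = 0.957388 = 95.7388% -> 95.74% (2 dp)

1455, 95.74


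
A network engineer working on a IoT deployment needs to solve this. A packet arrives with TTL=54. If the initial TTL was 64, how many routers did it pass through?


Given: initial TTL = 64, received TTL = 54
Hops = initial TTL - received TTL
Hops = 64 - 54 = 10

10


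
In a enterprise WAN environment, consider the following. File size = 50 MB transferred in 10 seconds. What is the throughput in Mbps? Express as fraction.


Given: file = 50 MB, time = 10 s
File in Mb = 50 * 8 = 400 Mb
Throughput = 400 / 10 Mbps
Throughput = 40 Mbps

40


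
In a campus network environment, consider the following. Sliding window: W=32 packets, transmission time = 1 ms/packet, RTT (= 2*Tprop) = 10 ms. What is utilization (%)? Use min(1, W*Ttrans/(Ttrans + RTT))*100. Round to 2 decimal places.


Given: W = 32, Ttrans = 1 ms, RTT = 10 ms (= 2 * Tprop, Tprop = 5 ms)
Cycle time = Ttrans + RTT = 1 + 10 = 11 ms (first packet sent until its ACK returns)
W * Ttrans = 32 * 1 = 32 ms of sending per cycle
W * Ttrans / (Ttrans + RTT) = 32 / 11 = 2.909091
U = min(1, 2.909091) = 1.000000
U% = 100.00%

100.00


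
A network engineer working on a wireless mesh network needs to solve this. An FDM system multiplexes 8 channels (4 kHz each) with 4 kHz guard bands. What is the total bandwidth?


Given: 8 channels, 4 kHz each, guard = 4 kHz
Channel bandwidth = 8 * 4 = 32 kHz
Guard bands = 7 gaps * 4 kHz = 28 kHz
Total = 32 + 28 = 60 kHz

60


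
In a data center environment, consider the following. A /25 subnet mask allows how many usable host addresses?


Given: subnet mask /25
Host bits = 32 - 25 = 7
Total addresses = 2^7 = 128
Usable hosts = 128 - 2 (network + broadcast) = 126

126


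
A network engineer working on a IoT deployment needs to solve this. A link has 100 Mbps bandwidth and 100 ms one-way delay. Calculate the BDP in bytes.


Given: bandwidth = 100 Mbps, delay = 100 ms
BDP in bits = 100 * 10^6 * 100 / 1000
BDP in bits = 10000000
BDP in bytes = 10000000 / 8 = 1250000

1250000


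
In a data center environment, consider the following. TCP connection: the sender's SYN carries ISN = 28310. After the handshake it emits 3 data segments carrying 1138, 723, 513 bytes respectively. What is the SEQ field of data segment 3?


The SYN occupies sequence number ISN = 28310, so the first data byte is ISN + 1 = 28311.
SEQ of data segment i = (ISN + 1) + sum of payload sizes of segments 1..i-1.
Segment 1: SEQ = 28311, payload = 1138 bytes
Segment 2: SEQ = 29449, payload = 723 bytes
Segment 3: SEQ = 30172, payload = 513 bytes
SEQ of segment 3 = 28311 + 1138 + 723 = 30172

30172


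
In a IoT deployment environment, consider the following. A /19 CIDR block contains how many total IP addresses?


Given: CIDR prefix /19
Host bits = 32 - 19 = 13
Total addresses = 2^13 = 8192

8192


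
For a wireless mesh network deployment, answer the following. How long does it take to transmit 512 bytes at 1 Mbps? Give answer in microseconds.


Given: packet = 512 bytes, bandwidth = 1 Mbps
Packet in bits = 512 * 8 = 4096 bits
Bandwidth = 1 * 10^6 = 1000000 bps
Time = 4096 / 1000000 seconds
Time in us = 4096 * 10^6 / 1000000 = 4096

4096


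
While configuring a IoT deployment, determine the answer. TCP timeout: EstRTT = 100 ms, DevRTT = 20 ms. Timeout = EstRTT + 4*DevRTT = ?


Given: EstRTT = 100 ms, DevRTT = 20 ms
Timeout = EstRTT + 4 * DevRTT
4 * DevRTT = 4 * 20 = 80
Timeout = 100 + 80 = 180 ms

180


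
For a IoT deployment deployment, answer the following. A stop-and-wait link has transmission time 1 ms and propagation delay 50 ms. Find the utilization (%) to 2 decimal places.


Given: Ttrans = 1 ms, Tprop = 50 ms
RTT = 2 * Tprop = 2 * 50 = 100 ms
U = Ttrans / (Ttrans + RTT)
U = 1 / (1 + 100)
U = 1 / 101 = 0.009901
U% = 0.99%

0.99


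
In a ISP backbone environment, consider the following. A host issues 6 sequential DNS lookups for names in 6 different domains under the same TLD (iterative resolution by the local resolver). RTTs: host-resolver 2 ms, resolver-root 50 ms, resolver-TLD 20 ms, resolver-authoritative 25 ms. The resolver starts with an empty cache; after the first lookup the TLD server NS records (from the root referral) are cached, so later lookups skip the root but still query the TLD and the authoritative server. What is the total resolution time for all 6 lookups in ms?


Lookup 1 (cold cache): local + root + TLD + auth = 2 + 50 + 20 + 25 = 97 ms
Lookups 2..6 (TLD NS cached -> skip root; new domain -> still ask TLD and auth): local + TLD + auth = 2 + 20 + 25 = 47 ms each
Remaining 5 lookups: 5 * 47 = 235 ms
Total = 97 + 235 = 332 ms

332


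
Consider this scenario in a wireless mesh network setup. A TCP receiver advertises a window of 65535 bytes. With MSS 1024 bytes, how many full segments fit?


Given: RWND = 65535 bytes, MSS = 1024 bytes
Full segments = floor(RWND / MSS)
Full segments = floor(65535 / 1024)
Full segments = floor(63.999) = 63

63


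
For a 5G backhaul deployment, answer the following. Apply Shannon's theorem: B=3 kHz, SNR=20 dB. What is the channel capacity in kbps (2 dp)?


Given: B = 3 kHz, SNR = 20 dB
SNR linear = 10^(20/10) = 100
1 + SNR = 101
log2(101) = 6.6582114828
C = 3 * 1000 * 6.6582114828 = 19974.6344 bps
C = 19.974634 kbps -> 19.97 kbps (2 dp)

19.97


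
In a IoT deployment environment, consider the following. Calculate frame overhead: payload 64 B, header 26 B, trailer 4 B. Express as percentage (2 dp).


Given: payload = 64 B, header = 26 B, trailer = 4 B
Overhead bytes = header + trailer = 26 + 4 = 30
Total frame = payload + overhead = 64 + 30 = 94
Overhead % = 30 / 94 * 100 = 31.9149% -> 31.91% (2 dp)

31.91


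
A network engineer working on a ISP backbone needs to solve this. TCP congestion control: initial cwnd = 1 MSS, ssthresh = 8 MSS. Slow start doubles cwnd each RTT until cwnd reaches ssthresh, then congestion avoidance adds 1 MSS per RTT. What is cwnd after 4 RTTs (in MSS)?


RTT 0: cwnd = 1 MSS (initial)
RTT 1: cwnd = 2 MSS (slow start, doubled)
RTT 2: cwnd = 4 MSS (slow start, doubled)
RTT 3: cwnd = 8 MSS (slow start, doubled)
RTT 4: cwnd = 9 MSS (congestion avoidance, +1)

9


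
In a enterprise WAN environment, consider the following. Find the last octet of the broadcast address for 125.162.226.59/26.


Given: IP = 125.162.226.59, prefix = /26
Host bits = 32 - 26 = 6
Network last octet = 59 AND mask = 0
Host part size = 2^6 - 1 = 63
Broadcast last octet = 0 OR 63 = 63

63


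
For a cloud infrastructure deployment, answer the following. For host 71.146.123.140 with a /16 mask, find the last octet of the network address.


Given: IP = 71.146.123.140, prefix = /16
Subnet mask = 255.255.0.0
Last octet of IP: 140
Last octet of mask: 0
Network last octet = 140 AND 0 = 0

0


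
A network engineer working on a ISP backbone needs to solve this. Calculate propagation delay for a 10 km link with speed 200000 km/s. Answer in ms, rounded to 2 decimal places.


Given: distance = 10 km, speed = 200000 km/s
Delay = distance / speed = 10 / 200000 seconds
Delay in ms = 10 * 1000 / 200000
Delay = 0.0500 ms
Rounded to 2 dp = 0.05 ms

0.05


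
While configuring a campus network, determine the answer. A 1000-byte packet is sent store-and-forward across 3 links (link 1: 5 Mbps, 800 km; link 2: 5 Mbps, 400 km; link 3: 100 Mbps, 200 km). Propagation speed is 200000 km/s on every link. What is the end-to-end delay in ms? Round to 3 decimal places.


Packet = 1000 bytes = 8000 bits. Store-and-forward: sum (t_trans + t_prop) per link.
Link 1: t_trans = 8000/(5*10^6) s = 1.6000 ms; t_prop = 800/200000 s = 4.0000 ms; subtotal = 5.6000 ms
Link 2: t_trans = 8000/(5*10^6) s = 1.6000 ms; t_prop = 400/200000 s = 2.0000 ms; subtotal = 3.6000 ms
Link 3: t_trans = 8000/(100*10^6) s = 0.0800 ms; t_prop = 200/200000 s = 1.0000 ms; subtotal = 1.0800 ms
End-to-end = 5.6000 + 3.6000 + 1.0800 = 10.2800 ms -> 10.280 ms (3 dp)

10.280


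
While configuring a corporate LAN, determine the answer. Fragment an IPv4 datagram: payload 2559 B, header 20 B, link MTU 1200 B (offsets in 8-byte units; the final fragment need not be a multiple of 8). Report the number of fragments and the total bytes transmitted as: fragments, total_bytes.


Max data per non-final fragment = floor((MTU - header)/8)*8 = floor((1200 - 20)/8)*8 = floor(1180/8)*8 = 1176 B
Final fragment needs no 8-byte alignment: it can carry up to MTU - header = 1180 B
Non-final fragments needed = ceil((payload - 1180) / 1176) = ceil(1379/1176) = ceil(1.1726) = 2
Number of fragments = 2 + 1 = 3
Fragment sizes (data): 2 * 1176 B + 207 B (last, 207 <= 1180 OK)
Total bytes sent = payload + n_frags * header = 2559 + 3*20 = 2559 + 60 = 2619 B

3, 2619


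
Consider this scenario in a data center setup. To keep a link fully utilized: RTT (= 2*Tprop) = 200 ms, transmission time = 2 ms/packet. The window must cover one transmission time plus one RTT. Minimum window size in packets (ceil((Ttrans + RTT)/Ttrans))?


Given: Ttrans = 2 ms, RTT = 200 ms (= 2 * Tprop, Tprop = 100 ms)
Time until first ACK returns = Ttrans + RTT = 2 + 200 = 202 ms
Need W * Ttrans >= Ttrans + RTT  ->  W >= (Ttrans + RTT) / Ttrans
(Ttrans + RTT) / Ttrans = 202 / 2 = 101
W_min = ceil(101) = 101

101


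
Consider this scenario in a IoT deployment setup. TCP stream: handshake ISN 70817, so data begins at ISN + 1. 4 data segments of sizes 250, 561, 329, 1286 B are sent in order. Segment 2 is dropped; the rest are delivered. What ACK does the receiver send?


SYN uses sequence number 70817; first data byte = ISN + 1 = 70818.
Segment 1: SEQ = 70818, len = 250 B, covers [70818, 71067]
Segment 2: SEQ = 71068, len = 561 B, covers [71068, 71628] [LOST]
Segment 3: SEQ = 71629, len = 329 B, covers [71629, 71957]
Segment 4: SEQ = 71958, len = 1286 B, covers [71958, 73243]
In-order data received: bytes [70818, 71067] (segments 1..1).
Segment 2 missing -> gap begins at byte 71068; later segments buffered out of order.
Cumulative ACK = next expected in-order byte = 70818 + 250 = 71068

71068


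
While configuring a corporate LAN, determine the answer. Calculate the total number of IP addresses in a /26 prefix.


Given: CIDR prefix /26
Host bits = 32 - 26 = 6
Total addresses = 2^6 = 64

64


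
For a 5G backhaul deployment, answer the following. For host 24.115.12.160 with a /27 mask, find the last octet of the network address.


Given: IP = 24.115.12.160, prefix = /27
Subnet mask = 255.255.255.224
Last octet of IP: 160
Last octet of mask: 224
Network last octet = 160 AND 224 = 160

160


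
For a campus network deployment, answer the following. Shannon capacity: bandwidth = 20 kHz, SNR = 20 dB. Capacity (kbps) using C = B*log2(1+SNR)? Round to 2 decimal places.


Given: B = 20 kHz, SNR = 20 dB
SNR linear = 10^(20/10) = 100
1 + SNR = 101
log2(101) = 6.6582114828
C = 20 * 1000 * 6.6582114828 = 133164.2297 bps
C = 133.164230 kbps -> 133.16 kbps (2 dp)

133.16


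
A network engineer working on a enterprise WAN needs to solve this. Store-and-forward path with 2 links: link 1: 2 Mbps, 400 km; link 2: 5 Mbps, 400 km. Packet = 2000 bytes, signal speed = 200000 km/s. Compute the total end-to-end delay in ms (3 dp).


Packet = 2000 bytes = 16000 bits. Store-and-forward: sum (t_trans + t_prop) per link.
Link 1: t_trans = 16000/(2*10^6) s = 8.0000 ms; t_prop = 400/200000 s = 2.0000 ms; subtotal = 10.0000 ms
Link 2: t_trans = 16000/(5*10^6) s = 3.2000 ms; t_prop = 400/200000 s = 2.0000 ms; subtotal = 5.2000 ms
End-to-end = 10.0000 + 5.2000 = 15.2000 ms -> 15.200 ms (3 dp)

15.200


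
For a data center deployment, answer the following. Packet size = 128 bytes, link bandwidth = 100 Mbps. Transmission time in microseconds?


Given: packet = 128 bytes, bandwidth = 100 Mbps
Packet in bits = 128 * 8 = 1024 bits
Bandwidth = 100 * 10^6 = 100000000 bps
Time = 1024 / 100000000 seconds
Time in us = 1024 * 10^6 / 100000000 = 10.24

10.24


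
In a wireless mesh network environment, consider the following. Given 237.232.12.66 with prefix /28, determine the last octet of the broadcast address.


Given: IP = 237.232.12.66, prefix = /28
Host bits = 32 - 28 = 4
Network last octet = 66 AND mask = 64
Host part size = 2^4 - 1 = 15
Broadcast last octet = 64 OR 15 = 79

79


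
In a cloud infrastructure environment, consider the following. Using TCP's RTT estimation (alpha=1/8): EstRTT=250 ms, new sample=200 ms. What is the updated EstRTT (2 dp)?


Given: EstRTT = 250 ms, SampleRTT = 200 ms, alpha = 1/8
New EstRTT = (1 - alpha) * EstRTT + alpha * SampleRTT
(7/8) * 250 = 218.75
(1/8) * 200 = 25
New EstRTT = 218.75 + 25 = 243.75 ms -> 243.75 ms (2 dp)

243.75


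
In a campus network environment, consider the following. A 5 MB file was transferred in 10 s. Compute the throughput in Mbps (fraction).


Given: file = 5 MB, time = 10 s
File in Mb = 5 * 8 = 40 Mb
Throughput = 40 / 10 Mbps
Throughput = 4 Mbps

4


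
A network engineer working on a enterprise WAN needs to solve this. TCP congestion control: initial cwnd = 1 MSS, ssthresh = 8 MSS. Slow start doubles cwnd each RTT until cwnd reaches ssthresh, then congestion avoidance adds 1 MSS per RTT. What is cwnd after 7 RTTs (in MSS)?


RTT 0: cwnd = 1 MSS (initial)
RTT 1: cwnd = 2 MSS (slow start, doubled)
RTT 2: cwnd = 4 MSS (slow start, doubled)
RTT 3: cwnd = 8 MSS (slow start, doubled)
RTT 4: cwnd = 9 MSS (congestion avoidance, +1)
RTT 5: cwnd = 10 MSS (congestion avoidance, +1)
RTT 6: cwnd = 11 MSS (congestion avoidance, +1)
RTT 7: cwnd = 12 MSS (congestion avoidance, +1)

12


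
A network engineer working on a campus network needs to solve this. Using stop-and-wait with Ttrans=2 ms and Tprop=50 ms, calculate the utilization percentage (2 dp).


Given: Ttrans = 2 ms, Tprop = 50 ms
RTT = 2 * Tprop = 2 * 50 = 100 ms
U = Ttrans / (Ttrans + RTT)
U = 2 / (2 + 100)
U = 2 / 102 = 0.019608
U% = 1.96%

1.96


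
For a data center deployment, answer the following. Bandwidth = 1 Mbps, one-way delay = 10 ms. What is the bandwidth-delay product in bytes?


Given: bandwidth = 1 Mbps, delay = 10 ms
BDP in bits = 1 * 10^6 * 10 / 1000
BDP in bits = 10000
BDP in bytes = 10000 / 8 = 1250

1250


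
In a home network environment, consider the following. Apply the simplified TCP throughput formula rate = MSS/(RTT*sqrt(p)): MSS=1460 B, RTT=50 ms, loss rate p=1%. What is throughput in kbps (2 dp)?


Given: MSS = 1460 bytes, RTT = 50 ms, loss = 1%
RTT in seconds = 50 / 1000 = 0.05
Loss rate = 1% = 0.01
sqrt(loss) = sqrt(0.01) = 0.1
Throughput (bytes/s) = 1460 / (0.05 * 0.1) = 292000.0000
Throughput (kbps) = 292000.0000 * 8 / 1000 = 2336.000000 -> 2336.00 kbps (2 dp)

2336.00


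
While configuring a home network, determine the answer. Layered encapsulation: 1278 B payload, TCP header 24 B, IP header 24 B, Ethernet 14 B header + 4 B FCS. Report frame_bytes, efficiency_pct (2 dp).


TCP segment = 1278 + 24 = 1302 B
IP packet = 1302 + 24 = 1326 B
Ethernet frame = 1326 + 14 + 4 = 1344 B
Efficiency = app / frame = 1278 / 1344 = 0.950893 = 95.0893% -> 95.09% (2 dp)

1344, 95.09


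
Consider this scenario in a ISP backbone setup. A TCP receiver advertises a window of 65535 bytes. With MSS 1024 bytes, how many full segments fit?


Given: RWND = 65535 bytes, MSS = 1024 bytes
Full segments = floor(RWND / MSS)
Full segments = floor(65535 / 1024)
Full segments = floor(63.999) = 63

63


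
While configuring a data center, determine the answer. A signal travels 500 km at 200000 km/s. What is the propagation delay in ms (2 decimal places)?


Given: distance = 500 km, speed = 200000 km/s
Delay = distance / speed = 500 / 200000 seconds
Delay in ms = 500 * 1000 / 200000
Delay = 2.5000 ms
Rounded to 2 dp = 2.50 ms

2.50


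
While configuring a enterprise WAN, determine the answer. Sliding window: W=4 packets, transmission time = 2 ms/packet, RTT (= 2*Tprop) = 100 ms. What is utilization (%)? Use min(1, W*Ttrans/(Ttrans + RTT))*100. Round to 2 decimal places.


Given: W = 4, Ttrans = 2 ms, RTT = 100 ms (= 2 * Tprop, Tprop = 50 ms)
Cycle time = Ttrans + RTT = 2 + 100 = 102 ms (first packet sent until its ACK returns)
W * Ttrans = 4 * 2 = 8 ms of sending per cycle
W * Ttrans / (Ttrans + RTT) = 8 / 102 = 0.078431
U = min(1, 0.078431) = 0.078431
U% = 7.84%

7.84


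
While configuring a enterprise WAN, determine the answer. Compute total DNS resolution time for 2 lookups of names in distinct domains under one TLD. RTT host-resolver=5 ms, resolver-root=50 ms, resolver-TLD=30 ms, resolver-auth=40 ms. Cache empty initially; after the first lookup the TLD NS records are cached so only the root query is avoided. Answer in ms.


Lookup 1 (cold cache): local + root + TLD + auth = 5 + 50 + 30 + 40 = 125 ms
Lookups 2..2 (TLD NS cached -> skip root; new domain -> still ask TLD and auth): local + TLD + auth = 5 + 30 + 40 = 75 ms each
Remaining 1 lookups: 1 * 75 = 75 ms
Total = 125 + 75 = 200 ms

200


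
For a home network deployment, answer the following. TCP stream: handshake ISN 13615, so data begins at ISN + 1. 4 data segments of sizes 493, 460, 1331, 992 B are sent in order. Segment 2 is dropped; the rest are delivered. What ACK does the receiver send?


SYN uses sequence number 13615; first data byte = ISN + 1 = 13616.
Segment 1: SEQ = 13616, len = 493 B, covers [13616, 14108]
Segment 2: SEQ = 14109, len = 460 B, covers [14109, 14568] [LOST]
Segment 3: SEQ = 14569, len = 1331 B, covers [14569, 15899]
Segment 4: SEQ = 15900, len = 992 B, covers [15900, 16891]
In-order data received: bytes [13616, 14108] (segments 1..1).
Segment 2 missing -> gap begins at byte 14109; later segments buffered out of order.
Cumulative ACK = next expected in-order byte = 13616 + 493 = 14109

14109


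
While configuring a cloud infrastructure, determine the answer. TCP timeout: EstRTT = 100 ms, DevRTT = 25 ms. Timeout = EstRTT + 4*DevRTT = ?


Given: EstRTT = 100 ms, DevRTT = 25 ms
Timeout = EstRTT + 4 * DevRTT
4 * DevRTT = 4 * 25 = 100
Timeout = 100 + 100 = 200 ms

200


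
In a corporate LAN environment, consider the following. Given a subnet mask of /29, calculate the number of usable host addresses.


Given: subnet mask /29
Host bits = 32 - 29 = 3
Total addresses = 2^3 = 8
Usable hosts = 8 - 2 (network + broadcast) = 6

6


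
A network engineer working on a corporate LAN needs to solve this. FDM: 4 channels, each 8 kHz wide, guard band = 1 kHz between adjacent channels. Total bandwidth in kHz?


Given: 4 channels, 8 kHz each, guard = 1 kHz
Channel bandwidth = 4 * 8 = 32 kHz
Guard bands = 3 gaps * 1 kHz = 3 kHz
Total = 32 + 3 = 35 kHz

35


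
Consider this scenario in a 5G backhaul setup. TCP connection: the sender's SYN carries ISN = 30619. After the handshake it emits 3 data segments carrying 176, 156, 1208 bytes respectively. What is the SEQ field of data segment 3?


The SYN occupies sequence number ISN = 30619, so the first data byte is ISN + 1 = 30620.
SEQ of data segment i = (ISN + 1) + sum of payload sizes of segments 1..i-1.
Segment 1: SEQ = 30620, payload = 176 bytes
Segment 2: SEQ = 30796, payload = 156 bytes
Segment 3: SEQ = 30952, payload = 1208 bytes
SEQ of segment 3 = 30620 + 176 + 156 = 30952

30952


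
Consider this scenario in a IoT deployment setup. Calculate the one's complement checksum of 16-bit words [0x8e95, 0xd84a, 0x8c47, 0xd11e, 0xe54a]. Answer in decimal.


Given words: [0x8e95, 0xd84a, 0x8c47, 0xd11e, 0xe54a]
Step 1: Sum all words
Raw sum = 36501 + 55370 + 35911 + 53534 + 58698 = 240014
Step 2: Fold carry: (43406 + 3) = 43409
One's complement = ~43409 & 0xFFFF = 22126

22126


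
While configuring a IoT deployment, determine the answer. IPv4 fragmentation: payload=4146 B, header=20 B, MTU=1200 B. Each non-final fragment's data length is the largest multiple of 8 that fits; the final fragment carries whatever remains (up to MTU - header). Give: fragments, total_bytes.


Max data per non-final fragment = floor((MTU - header)/8)*8 = floor((1200 - 20)/8)*8 = floor(1180/8)*8 = 1176 B
Final fragment needs no 8-byte alignment: it can carry up to MTU - header = 1180 B
Non-final fragments needed = ceil((payload - 1180) / 1176) = ceil(2966/1176) = ceil(2.5221) = 3
Number of fragments = 3 + 1 = 4
Fragment sizes (data): 3 * 1176 B + 618 B (last, 618 <= 1180 OK)
Total bytes sent = payload + n_frags * header = 4146 + 4*20 = 4146 + 80 = 4226 B

4, 4226


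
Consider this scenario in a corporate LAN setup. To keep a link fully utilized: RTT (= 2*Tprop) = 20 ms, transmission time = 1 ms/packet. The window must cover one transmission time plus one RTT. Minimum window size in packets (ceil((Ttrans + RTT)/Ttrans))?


Given: Ttrans = 1 ms, RTT = 20 ms (= 2 * Tprop, Tprop = 10 ms)
Time until first ACK returns = Ttrans + RTT = 1 + 20 = 21 ms
Need W * Ttrans >= Ttrans + RTT  ->  W >= (Ttrans + RTT) / Ttrans
(Ttrans + RTT) / Ttrans = 21 / 1 = 21
W_min = ceil(21) = 21

21
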